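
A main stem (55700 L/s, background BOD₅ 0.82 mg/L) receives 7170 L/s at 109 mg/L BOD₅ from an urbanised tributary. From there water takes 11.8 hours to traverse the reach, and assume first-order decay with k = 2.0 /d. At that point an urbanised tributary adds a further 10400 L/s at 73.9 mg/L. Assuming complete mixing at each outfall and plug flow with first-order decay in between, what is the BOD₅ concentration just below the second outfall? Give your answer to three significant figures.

14.7 mg/L

Mixed concentration C = ΣQC/ΣQ = (55700·0.8200 + 7170·109.0) / 62870 = 827200/62870 = 13.16 mg/L; combined flow 62870 L/s.
After decay, C = 13.16 × e^(−kt) = 13.16 × 0.3741 = 4.922 mg/L.
Second outfall: C = (62870·4.922 + 10400·73.90)/73270 = 14.71 mg/L.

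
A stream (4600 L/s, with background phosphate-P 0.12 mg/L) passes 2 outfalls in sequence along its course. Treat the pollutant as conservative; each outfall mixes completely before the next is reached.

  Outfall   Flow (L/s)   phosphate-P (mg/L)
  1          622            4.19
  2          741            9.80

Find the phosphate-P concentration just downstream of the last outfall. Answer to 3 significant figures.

1.75 mg/L

Outfall 1: combined Q = 5222 L/s; C = (4600·0.1200 + 622.0·4.190)/5222 = 0.6048 mg/L.
Outfall 2: combined Q = 5963 L/s; C = (5222·0.6048 + 741.0·9.800)/5963 = 1.747 mg/L.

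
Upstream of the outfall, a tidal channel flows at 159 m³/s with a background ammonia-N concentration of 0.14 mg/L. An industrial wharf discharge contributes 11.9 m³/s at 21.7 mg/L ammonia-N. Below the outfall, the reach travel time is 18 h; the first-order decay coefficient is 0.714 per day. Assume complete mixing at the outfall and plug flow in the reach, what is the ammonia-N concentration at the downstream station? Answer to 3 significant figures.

Mixed concentration C = ΣQC/ΣQ = (159.0·0.1400 + 11.90·21.70) / 170.9 = 280.5/170.9 = 1.641 mg/L.
Decay over the reach: 1.641·exp(−kt) = 1.641·0.5854 = 0.9608 mg/L.

0.961 mg/L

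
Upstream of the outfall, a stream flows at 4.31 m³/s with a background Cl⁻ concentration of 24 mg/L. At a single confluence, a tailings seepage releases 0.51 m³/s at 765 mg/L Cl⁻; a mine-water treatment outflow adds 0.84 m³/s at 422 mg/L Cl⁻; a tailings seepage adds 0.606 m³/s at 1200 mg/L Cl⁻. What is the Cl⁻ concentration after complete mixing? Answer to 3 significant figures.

Mass balance: C = (4.310·24.00 + 0.5100·765.0 + 0.8400·422.0 + 0.6060·1200) / 6.266 = 1575/6.266 = 251.4 mg/L.

251 mg/L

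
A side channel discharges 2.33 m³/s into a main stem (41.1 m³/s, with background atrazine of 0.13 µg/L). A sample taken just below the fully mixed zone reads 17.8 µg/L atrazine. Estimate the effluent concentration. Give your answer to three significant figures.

Mass balance: 41.10·0.1300 + 2.330·Cₑ = 43.43·17.80
→ Cₑ = (43.43·17.80 − 41.10·0.1300) / 2.330 = 329.5 µg/L.

329 µg/L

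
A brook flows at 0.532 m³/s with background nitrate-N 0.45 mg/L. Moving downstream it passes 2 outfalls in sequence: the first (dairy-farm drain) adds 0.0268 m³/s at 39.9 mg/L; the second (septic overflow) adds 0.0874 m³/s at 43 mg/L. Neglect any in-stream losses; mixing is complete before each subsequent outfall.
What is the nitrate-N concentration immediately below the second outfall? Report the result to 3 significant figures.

Below outfall 1: Q → 0.5588 m³/s, C = (0.5320·0.4500 + 0.02680·39.90)/0.5588 = 2.342 mg/L.
Below outfall 2: Q → 0.6462 m³/s, C = (0.5588·2.342 + 0.08740·43.00)/0.6462 = 7.841 mg/L.

7.84 mg/L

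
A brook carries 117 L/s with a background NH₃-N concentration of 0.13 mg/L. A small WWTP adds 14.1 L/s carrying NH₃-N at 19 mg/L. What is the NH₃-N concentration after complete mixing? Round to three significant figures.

2.16 mg/L

Mass balance: C = (117.0·0.1300 + 14.10·19.00) / 131.1 = 283.1/131.1 = 2.159 mg/L.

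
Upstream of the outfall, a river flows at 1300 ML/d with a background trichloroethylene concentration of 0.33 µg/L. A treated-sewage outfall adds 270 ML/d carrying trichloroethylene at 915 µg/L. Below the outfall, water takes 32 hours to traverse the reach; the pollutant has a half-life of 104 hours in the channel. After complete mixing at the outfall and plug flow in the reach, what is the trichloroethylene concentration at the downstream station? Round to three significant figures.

Mass balance: C = (1300·0.3300 + 270.0·915.0) / 1570 = 247500/1570 = 157.6 µg/L.
Half-life 104 h → k = ln 2 / 104 = 0.006665 h⁻¹ = 0.1600 d⁻¹.
Applying C = C₀e^(−kt): 157.6 × 0.8079 = 127.4 µg/L.

127 µg/L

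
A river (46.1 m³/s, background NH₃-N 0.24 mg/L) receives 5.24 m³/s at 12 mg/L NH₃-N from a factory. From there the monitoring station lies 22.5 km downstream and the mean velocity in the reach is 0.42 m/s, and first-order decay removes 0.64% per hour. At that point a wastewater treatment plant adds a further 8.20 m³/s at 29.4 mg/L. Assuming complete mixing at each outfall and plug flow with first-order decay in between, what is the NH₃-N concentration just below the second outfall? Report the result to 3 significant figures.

5.18 mg/L

Conservation of mass: C = (46.10·0.2400 + 5.240·12.00) / 51.34 = 73.94/51.34 = 1.440 mg/L; combined flow 51.34 m³/s.
Travel time t = 22.5·1000 / 0.42 = 53570 s = 14.88 h.
0.64%/h lost → k = −ln(1 − 0.0064) = 0.006421 h⁻¹.
Decay over the reach: 1.440·exp(−kt) = 1.440·0.9089 = 1.309 mg/L.
Second outfall: C = (51.34·1.309 + 8.200·29.40)/59.54 = 5.178 mg/L.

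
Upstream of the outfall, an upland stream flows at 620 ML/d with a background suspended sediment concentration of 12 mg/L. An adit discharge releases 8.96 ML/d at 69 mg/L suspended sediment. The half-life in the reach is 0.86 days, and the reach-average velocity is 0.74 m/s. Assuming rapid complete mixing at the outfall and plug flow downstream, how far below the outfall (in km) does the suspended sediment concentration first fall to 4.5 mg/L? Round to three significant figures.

After mixing, C = (620.0·12.00 + 8.960·69.00) / 629.0 = 8058/629.0 = 12.81 mg/L.
Half-life 0.86 d → k = ln 2 / 0.86 = 0.8060 d⁻¹.
Set 12.81·exp(−k·t) = 4.5 → t = ln(12.81/4.5)/k = 112200 s = 31.16 h.
Distance = v·t = 0.74·112200 = 83000 m = 83.00 km.

83.0 km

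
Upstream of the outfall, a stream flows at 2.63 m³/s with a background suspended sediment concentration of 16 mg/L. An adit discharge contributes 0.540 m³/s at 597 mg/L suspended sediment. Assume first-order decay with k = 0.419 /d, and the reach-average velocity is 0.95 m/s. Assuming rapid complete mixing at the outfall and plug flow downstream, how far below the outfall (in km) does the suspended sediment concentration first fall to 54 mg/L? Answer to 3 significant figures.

Conservation of mass: C = (2.630·16.00 + 0.5400·597.0) / 3.170 = 364.5/3.170 = 115.0 mg/L.
Set 115.0·exp(−k·t) = 54 → t = ln(115.0/54)/k = 155800 s = 43.29 h.
Distance = v·t = 0.95·155800 = 148000 m = 148.0 km.

148 km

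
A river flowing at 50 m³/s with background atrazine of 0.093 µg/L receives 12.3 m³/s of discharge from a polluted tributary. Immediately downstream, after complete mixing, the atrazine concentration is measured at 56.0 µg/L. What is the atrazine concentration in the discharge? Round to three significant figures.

283 µg/L

Mass balance: 50.00·0.09300 + 12.30·Cₑ = 62.30·56.00
→ Cₑ = (62.30·56.00 − 50.00·0.09300) / 12.30 = 283.3 µg/L.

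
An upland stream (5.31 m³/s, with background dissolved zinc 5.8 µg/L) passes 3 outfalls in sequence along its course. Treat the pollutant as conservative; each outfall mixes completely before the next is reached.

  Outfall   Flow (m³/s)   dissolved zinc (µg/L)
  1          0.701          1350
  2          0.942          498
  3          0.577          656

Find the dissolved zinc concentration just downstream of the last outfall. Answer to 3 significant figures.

Below outfall 1: Q → 6.011 m³/s, C = (5.310·5.800 + 0.7010·1350)/6.011 = 162.6 µg/L.
Below outfall 2: Q → 6.953 m³/s, C = (6.011·162.6 + 0.9420·498.0)/6.953 = 208.0 µg/L.
Below outfall 3: Q → 7.530 m³/s, C = (6.953·208.0 + 0.5770·656.0)/7.530 = 242.3 µg/L.

242 µg/L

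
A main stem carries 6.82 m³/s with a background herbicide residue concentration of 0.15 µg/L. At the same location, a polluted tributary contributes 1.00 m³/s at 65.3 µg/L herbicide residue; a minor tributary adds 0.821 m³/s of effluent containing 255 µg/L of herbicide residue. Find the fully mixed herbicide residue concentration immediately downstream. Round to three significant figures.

31.9 µg/L

Mixed concentration C = ΣQC/ΣQ = (6.820·0.1500 + 1.000·65.30 + 0.8210·255.0) / 8.641 = 275.7/8.641 = 31.90 µg/L.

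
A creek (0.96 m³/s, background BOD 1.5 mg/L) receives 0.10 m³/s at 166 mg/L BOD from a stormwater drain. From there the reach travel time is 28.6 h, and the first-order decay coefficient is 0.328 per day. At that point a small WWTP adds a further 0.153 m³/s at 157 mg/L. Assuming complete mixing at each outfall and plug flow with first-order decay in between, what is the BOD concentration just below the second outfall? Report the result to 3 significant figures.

Mass balance: C = (0.9600·1.500 + 0.1000·166.0) / 1.060 = 18.04/1.060 = 17.02 mg/L; combined flow 1.060 m³/s.
Applying C = C₀e^(−kt): 17.02 × 0.6765 = 11.51 mg/L.
At the second outfall, C = (1.060·11.51 + 0.1530·157.0) / (1.060 + 0.1530) = 29.86 mg/L.

29.9 mg/L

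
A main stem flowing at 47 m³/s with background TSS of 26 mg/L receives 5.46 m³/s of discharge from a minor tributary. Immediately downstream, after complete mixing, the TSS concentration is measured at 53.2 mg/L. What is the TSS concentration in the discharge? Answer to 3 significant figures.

Mass balance: 47.00·26.00 + 5.460·Cₑ = 52.46·53.20
→ Cₑ = (52.46·53.20 − 47.00·26.00) / 5.460 = 287.3 mg/L.

287 mg/L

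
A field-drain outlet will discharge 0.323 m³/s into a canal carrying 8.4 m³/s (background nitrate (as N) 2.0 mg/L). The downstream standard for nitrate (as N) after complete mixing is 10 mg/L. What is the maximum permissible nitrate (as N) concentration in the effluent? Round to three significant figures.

At the limit, (Qr·Cr + Qe·Cₑ)/(Qr + Qe) = 10:
Cₑ = (8.723·10 − 8.400·2.000) / 0.3230 = 218.0 mg/L.

218 mg/L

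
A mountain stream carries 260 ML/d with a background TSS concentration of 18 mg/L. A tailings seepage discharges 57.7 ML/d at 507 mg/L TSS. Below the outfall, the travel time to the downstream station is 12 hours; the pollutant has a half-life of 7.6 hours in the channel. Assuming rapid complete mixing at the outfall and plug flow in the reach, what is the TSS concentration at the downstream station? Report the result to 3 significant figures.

Mixed concentration C = ΣQC/ΣQ = (260.0·18.00 + 57.70·507.0) / 317.7 = 33930/317.7 = 106.8 mg/L.
Half-life 7.6 h → k = ln 2 / 7.6 = 0.09120 h⁻¹ = 2.189 d⁻¹.
Applying C = C₀e^(−kt): 106.8 × 0.3347 = 35.75 mg/L.

35.8 mg/L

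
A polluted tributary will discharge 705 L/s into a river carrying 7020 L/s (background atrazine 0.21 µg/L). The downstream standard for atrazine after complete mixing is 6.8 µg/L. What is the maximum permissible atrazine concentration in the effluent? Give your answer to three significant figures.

At the limit, (Qr·Cr + Qe·Cₑ)/(Qr + Qe) = 6.8:
Cₑ = (7725·6.8 − 7020·0.2100) / 705.0 = 72.42 µg/L.

72.4 µg/L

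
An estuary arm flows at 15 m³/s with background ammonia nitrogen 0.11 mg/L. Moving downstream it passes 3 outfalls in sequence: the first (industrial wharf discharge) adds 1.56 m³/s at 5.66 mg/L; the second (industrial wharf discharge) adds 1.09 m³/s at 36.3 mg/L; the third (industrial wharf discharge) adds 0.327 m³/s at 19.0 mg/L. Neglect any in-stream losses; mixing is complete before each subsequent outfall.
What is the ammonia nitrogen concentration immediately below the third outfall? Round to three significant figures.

After outfall 1: Q = 15.00 + 1.560 = 16.56 m³/s; C = (15.00·0.1100 + 1.560·5.660)/16.56 = 0.6328 mg/L.
After outfall 2: Q = 16.56 + 1.090 = 17.65 m³/s; C = (16.56·0.6328 + 1.090·36.30)/17.65 = 2.836 mg/L.
After outfall 3: Q = 17.65 + 0.3270 = 17.98 m³/s; C = (17.65·2.836 + 0.3270·19.00)/17.98 = 3.130 mg/L.

3.13 mg/L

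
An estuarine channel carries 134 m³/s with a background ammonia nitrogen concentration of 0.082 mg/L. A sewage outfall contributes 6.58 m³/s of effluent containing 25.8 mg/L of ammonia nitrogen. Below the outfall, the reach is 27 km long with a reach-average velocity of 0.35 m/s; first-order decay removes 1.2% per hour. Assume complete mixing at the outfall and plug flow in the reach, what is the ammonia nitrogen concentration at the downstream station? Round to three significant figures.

Mass balance: C = (134.0·0.08200 + 6.580·25.80) / 140.6 = 180.8/140.6 = 1.286 mg/L.
Travel time t = 27·1000 / 0.35 = 77140 s = 21.43 h.
1.2%/h lost → k = −ln(1 − 0.012) = 0.01207 h⁻¹.
After decay, C = 1.286 × e^(−kt) = 1.286 × 0.7721 = 0.9927 mg/L.

0.993 mg/L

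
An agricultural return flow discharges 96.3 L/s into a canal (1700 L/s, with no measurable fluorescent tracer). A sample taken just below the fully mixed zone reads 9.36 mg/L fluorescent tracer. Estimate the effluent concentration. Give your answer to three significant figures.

Mass balance: 1700·0 + 96.30·Cₑ = 1796·9.360
→ Cₑ = (1796·9.360 − 1700·0) / 96.30 = 174.6 mg/L.

175 mg/L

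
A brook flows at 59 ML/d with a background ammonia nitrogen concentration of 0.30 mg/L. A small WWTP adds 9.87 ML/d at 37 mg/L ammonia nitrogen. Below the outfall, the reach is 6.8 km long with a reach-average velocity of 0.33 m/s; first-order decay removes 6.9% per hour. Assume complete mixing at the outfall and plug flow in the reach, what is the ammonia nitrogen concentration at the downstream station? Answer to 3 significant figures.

Conservation of mass: C = (59.00·0.3000 + 9.870·37.00) / 68.87 = 382.9/68.87 = 5.560 mg/L.
Travel time t = 6.8·1000 / 0.33 = 20610 s = 5.724 h.
6.9%/h lost → k = −ln(1 − 0.069) = 0.07150 h⁻¹.
First-order decay: C = 5.560·exp(−k·t) = 5.560·0.6642 = 3.692 mg/L.

3.69 mg/L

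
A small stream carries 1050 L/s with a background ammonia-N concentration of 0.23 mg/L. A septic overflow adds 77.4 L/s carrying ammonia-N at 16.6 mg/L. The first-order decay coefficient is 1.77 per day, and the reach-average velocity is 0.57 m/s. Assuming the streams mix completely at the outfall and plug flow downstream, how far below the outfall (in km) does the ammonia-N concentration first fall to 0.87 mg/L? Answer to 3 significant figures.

Mass balance: C = (1050·0.2300 + 77.40·16.60) / 1127 = 1526/1127 = 1.354 mg/L.
Set 1.354·exp(−k·t) = 0.87 → t = ln(1.354/0.87)/k = 21590 s = 5.996 h.
Distance = v·t = 0.57·21590 = 12300 m = 12.30 km.

12.3 km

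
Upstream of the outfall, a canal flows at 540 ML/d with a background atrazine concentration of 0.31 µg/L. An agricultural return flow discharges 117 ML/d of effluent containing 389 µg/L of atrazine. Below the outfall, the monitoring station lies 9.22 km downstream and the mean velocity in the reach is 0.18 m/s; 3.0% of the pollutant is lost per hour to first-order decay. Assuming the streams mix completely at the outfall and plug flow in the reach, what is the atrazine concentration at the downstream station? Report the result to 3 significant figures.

45.1 µg/L

Mixed concentration C = ΣQC/ΣQ = (540.0·0.3100 + 117.0·389.0) / 657.0 = 45680/657.0 = 69.53 µg/L.
Travel time t = 9.22·1000 / 0.18 = 51220 s = 14.23 h.
3.0%/h lost → k = −ln(1 − 0.03) = 0.03046 h⁻¹.
First-order decay: C = 69.53·exp(−k·t) = 69.53·0.6483 = 45.08 µg/L.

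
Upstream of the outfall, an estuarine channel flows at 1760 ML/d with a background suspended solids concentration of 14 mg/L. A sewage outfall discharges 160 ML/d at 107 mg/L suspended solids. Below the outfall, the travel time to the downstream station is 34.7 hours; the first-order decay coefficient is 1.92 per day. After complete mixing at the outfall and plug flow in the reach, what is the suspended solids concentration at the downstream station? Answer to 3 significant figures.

1.35 mg/L

After mixing, C = (1760·14.00 + 160.0·107.0) / 1920 = 41760/1920 = 21.75 mg/L.
Decay over the reach: 21.75·exp(−kt) = 21.75·0.06229 = 1.355 mg/L.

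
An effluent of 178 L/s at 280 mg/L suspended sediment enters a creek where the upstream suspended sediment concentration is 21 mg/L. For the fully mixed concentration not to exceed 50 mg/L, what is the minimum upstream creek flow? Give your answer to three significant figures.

Set C_mix = 50: (Q·21.00 + 178.0·280.0) / (Q + 178.0) = 50
→ Q = 178.0·(280.0 − 50)/(50 − 21.00) = 1412 L/s.

1410 L/s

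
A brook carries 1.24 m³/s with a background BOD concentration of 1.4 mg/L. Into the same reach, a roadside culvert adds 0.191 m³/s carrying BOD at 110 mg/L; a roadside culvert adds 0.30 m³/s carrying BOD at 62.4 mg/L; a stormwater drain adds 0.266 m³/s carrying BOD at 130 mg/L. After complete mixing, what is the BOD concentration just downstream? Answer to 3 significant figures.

38.1 mg/L

Flow-weighted average: C = (1.240·1.400 + 0.1910·110.0 + 0.3000·62.40 + 0.2660·130.0) / 1.997 = 76.05/1.997 = 38.08 mg/L.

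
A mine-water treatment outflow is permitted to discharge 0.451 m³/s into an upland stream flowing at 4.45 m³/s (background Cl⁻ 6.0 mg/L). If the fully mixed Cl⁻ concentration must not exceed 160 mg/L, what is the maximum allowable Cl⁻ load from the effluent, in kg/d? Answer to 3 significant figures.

Mass balance at the limit: 4.450·6.000 + 0.4510·Cₑ = 4.901·160 → Cₑ = 1680 mg/L.
Load = 0.4510 m³/s × 1680 g/m³ × 86 400 s/d = 65440 kg/d.

65400 kg/d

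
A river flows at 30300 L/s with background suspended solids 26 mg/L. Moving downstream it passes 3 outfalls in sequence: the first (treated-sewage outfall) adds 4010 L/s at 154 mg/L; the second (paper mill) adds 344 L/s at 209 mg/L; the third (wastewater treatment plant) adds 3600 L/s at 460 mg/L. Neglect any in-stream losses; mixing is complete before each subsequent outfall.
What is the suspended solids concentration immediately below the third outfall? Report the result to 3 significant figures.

Outfall 1: combined Q = 34310 L/s; C = (30300·26.00 + 4010·154.0)/34310 = 40.96 mg/L.
Outfall 2: combined Q = 34650 L/s; C = (34310·40.96 + 344.0·209.0)/34650 = 42.63 mg/L.
Outfall 3: combined Q = 38250 L/s; C = (34650·42.63 + 3600·460.0)/38250 = 81.91 mg/L.

81.9 mg/L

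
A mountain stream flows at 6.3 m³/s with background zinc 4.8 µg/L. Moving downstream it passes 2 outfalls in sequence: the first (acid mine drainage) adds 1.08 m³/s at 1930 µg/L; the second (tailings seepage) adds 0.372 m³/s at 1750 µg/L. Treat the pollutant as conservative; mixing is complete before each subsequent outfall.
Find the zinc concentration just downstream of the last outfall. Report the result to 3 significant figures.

After outfall 1: Q = 6.300 + 1.080 = 7.380 m³/s; C = (6.300·4.800 + 1.080·1930)/7.380 = 286.5 µg/L.
After outfall 2: Q = 7.380 + 0.3720 = 7.752 m³/s; C = (7.380·286.5 + 0.3720·1750)/7.752 = 356.8 µg/L.

357 µg/L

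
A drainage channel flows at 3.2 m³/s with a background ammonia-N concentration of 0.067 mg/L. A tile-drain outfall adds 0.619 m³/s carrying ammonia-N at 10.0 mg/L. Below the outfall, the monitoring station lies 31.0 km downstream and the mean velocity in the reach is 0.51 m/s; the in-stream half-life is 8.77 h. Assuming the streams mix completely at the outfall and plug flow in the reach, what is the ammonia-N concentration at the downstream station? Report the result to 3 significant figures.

0.442 mg/L

Flow-weighted average: C = (3.200·0.06700 + 0.6190·10.00) / 3.819 = 6.404/3.819 = 1.677 mg/L.
Travel time t = 31.0·1000 / 0.51 = 60780 s = 16.88 h.
Half-life 8.77 h → k = ln 2 / 8.77 = 0.07904 h⁻¹ = 1.897 d⁻¹.
Decay over the reach: 1.677·exp(−kt) = 1.677·0.2633 = 0.4415 mg/L.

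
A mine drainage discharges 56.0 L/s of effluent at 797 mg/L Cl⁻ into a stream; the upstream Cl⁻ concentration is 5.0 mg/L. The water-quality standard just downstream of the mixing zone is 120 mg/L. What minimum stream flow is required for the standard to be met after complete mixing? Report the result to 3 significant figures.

Set C_mix = 120: (Q·5.000 + 56.00·797.0) / (Q + 56.00) = 120
→ Q = 56.00·(797.0 − 120)/(120 − 5.000) = 329.7 L/s.

330 L/s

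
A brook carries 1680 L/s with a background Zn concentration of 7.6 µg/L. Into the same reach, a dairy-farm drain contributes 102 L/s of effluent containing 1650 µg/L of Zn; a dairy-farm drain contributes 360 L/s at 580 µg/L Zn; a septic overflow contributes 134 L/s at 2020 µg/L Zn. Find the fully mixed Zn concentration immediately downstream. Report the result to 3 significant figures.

290 µg/L

Mass balance: C = (1680·7.600 + 102.0·1650 + 360.0·580.0 + 134.0·2020) / 2276 = 660500/2276 = 290.2 µg/L.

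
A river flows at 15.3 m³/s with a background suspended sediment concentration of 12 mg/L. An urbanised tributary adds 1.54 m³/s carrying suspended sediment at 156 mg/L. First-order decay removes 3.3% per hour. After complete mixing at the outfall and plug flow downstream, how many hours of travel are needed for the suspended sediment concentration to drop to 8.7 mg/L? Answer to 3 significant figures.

Conservation of mass: C = (15.30·12.00 + 1.540·156.0) / 16.84 = 423.8/16.84 = 25.17 mg/L.
3.3%/h lost → k = −ln(1 − 0.033) = 0.03356 h⁻¹.
25.17·exp(−k·t) = 8.7 → t = ln(25.17/8.7)/k = 114000 s = 31.66 h.

31.7 h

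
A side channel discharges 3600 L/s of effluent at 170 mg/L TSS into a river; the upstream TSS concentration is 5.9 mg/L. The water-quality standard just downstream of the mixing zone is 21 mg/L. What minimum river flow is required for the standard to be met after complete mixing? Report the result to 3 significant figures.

Set C_mix = 21: (Q·5.900 + 3600·170.0) / (Q + 3600) = 21
→ Q = 3600·(170.0 − 21)/(21 − 5.900) = 35520 L/s.

35500 L/s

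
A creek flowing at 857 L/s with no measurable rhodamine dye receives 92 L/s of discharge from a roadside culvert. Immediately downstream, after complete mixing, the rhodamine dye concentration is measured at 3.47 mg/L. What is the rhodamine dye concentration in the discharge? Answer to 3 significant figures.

Mass balance: 857.0·0 + 92.00·Cₑ = 949.0·3.470
→ Cₑ = (949.0·3.470 − 857.0·0) / 92.00 = 35.79 mg/L.

35.8 mg/L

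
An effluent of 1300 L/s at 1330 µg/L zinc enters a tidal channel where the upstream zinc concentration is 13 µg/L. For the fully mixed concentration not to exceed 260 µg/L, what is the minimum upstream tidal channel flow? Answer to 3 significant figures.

Set C_mix = 260: (Q·13.00 + 1300·1330) / (Q + 1300) = 260
→ Q = 1300·(1330 − 260)/(260 − 13.00) = 5632 L/s.

5630 L/s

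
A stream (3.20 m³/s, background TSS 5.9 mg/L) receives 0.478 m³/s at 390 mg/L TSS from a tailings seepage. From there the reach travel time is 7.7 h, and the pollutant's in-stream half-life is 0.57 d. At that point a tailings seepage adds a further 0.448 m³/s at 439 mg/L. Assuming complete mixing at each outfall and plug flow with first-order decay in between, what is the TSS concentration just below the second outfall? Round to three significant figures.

81.4 mg/L

Mass balance: C = (3.200·5.900 + 0.4780·390.0) / 3.678 = 205.3/3.678 = 55.82 mg/L; combined flow 3.678 m³/s.
Half-life 0.57 d → k = ln 2 / 0.57 = 1.216 d⁻¹.
Applying C = C₀e^(−kt): 55.82 × 0.6770 = 37.79 mg/L.
Second outfall: C = (3.678·37.79 + 0.4480·439.0)/4.126 = 81.35 mg/L.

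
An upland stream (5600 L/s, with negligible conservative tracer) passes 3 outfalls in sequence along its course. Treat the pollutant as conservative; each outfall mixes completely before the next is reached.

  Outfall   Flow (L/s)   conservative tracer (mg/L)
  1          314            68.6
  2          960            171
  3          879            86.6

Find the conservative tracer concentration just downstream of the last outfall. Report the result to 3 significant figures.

Below outfall 1: Q → 5914 L/s, C = (5600·0 + 314.0·68.60)/5914 = 3.642 mg/L.
Below outfall 2: Q → 6874 L/s, C = (5914·3.642 + 960.0·171.0)/6874 = 27.01 mg/L.
Below outfall 3: Q → 7753 L/s, C = (6874·27.01 + 879.0·86.60)/7753 = 33.77 mg/L.

33.8 mg/L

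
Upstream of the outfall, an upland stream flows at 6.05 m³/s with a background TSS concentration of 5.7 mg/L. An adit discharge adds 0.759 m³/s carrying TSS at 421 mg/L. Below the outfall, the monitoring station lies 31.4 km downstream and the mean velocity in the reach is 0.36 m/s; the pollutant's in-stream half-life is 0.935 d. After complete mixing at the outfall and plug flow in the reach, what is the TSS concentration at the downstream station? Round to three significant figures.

Mixed concentration C = ΣQC/ΣQ = (6.050·5.700 + 0.7590·421.0) / 6.809 = 354.0/6.809 = 51.99 mg/L.
Travel time t = 31.4·1000 / 0.36 = 87220 s = 24.23 h.
Half-life 0.935 d → k = ln 2 / 0.935 = 0.7413 d⁻¹.
First-order decay: C = 51.99·exp(−k·t) = 51.99·0.4731 = 24.60 mg/L.

24.6 mg/L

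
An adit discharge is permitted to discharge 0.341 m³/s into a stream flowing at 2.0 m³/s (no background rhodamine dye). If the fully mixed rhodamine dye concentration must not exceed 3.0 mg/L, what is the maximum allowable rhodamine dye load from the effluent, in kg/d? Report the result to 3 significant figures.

607 kg/d

Mass balance at the limit: 2.000·0 + 0.3410·Cₑ = 2.341·3.0 → Cₑ = 20.60 mg/L.
Load = 0.3410 m³/s × 20.60 g/m³ × 86 400 s/d = 606.8 kg/d.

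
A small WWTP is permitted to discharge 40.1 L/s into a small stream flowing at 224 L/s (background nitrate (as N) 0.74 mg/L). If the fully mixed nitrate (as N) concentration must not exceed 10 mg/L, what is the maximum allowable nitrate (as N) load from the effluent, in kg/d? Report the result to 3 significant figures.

214 kg/d

Mass balance at the limit: 224.0·0.7400 + 40.10·Cₑ = 264.1·10 → Cₑ = 61.73 mg/L.
40.10 L/s = 0.04010 m³/s. Load = 0.04010 m³/s × 61.73 g/m³ × 86 400 s/d = 213.9 kg/d.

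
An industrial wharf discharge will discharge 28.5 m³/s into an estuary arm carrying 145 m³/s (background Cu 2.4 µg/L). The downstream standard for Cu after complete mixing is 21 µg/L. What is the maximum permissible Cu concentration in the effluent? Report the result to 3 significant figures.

At the limit, (Qr·Cr + Qe·Cₑ)/(Qr + Qe) = 21:
Cₑ = (173.5·21 − 145.0·2.400) / 28.50 = 115.6 µg/L.

116 µg/L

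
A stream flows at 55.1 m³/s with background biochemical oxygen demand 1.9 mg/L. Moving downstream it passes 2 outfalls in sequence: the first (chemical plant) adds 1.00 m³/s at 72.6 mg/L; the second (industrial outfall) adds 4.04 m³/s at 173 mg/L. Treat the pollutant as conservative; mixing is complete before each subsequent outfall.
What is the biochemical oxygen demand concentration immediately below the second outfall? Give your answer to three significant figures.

14.6 mg/L

Outfall 1: combined Q = 56.10 m³/s; C = (55.10·1.900 + 1.000·72.60)/56.10 = 3.160 mg/L.
Outfall 2: combined Q = 60.14 m³/s; C = (56.10·3.160 + 4.040·173.0)/60.14 = 14.57 mg/L.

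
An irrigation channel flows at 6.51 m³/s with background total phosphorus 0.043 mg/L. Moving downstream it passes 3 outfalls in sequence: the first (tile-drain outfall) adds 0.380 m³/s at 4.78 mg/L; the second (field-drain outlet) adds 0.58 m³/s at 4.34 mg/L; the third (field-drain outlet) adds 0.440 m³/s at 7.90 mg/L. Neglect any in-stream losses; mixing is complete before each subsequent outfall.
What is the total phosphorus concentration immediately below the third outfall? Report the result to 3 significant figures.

Outfall 1: combined Q = 6.890 m³/s; C = (6.510·0.04300 + 0.3800·4.780)/6.890 = 0.3043 mg/L.
Outfall 2: combined Q = 7.470 m³/s; C = (6.890·0.3043 + 0.5800·4.340)/7.470 = 0.6176 mg/L.
Outfall 3: combined Q = 7.910 m³/s; C = (7.470·0.6176 + 0.4400·7.900)/7.910 = 1.023 mg/L.

1.02 mg/L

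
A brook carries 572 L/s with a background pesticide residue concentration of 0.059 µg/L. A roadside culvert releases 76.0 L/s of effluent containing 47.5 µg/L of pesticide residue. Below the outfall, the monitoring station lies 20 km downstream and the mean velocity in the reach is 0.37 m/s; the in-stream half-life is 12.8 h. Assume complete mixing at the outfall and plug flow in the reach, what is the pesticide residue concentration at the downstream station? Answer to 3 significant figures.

2.49 µg/L

Mixed concentration C = ΣQC/ΣQ = (572.0·0.05900 + 76.00·47.50) / 648.0 = 3644/648.0 = 5.623 µg/L.
Travel time t = 20·1000 / 0.37 = 54050 s = 15.02 h.
Half-life 12.8 h → k = ln 2 / 12.8 = 0.05415 h⁻¹ = 1.300 d⁻¹.
Decay over the reach: 5.623·exp(−kt) = 5.623·0.4435 = 2.494 µg/L.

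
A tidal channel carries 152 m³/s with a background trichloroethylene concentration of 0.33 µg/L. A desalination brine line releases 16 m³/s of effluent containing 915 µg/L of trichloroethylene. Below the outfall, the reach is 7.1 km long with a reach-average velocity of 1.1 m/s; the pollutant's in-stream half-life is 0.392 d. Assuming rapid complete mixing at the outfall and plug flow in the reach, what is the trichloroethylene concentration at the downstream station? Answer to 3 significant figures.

After mixing, C = (152.0·0.3300 + 16.00·915.0) / 168.0 = 14690/168.0 = 87.44 µg/L.
Travel time t = 7.1·1000 / 1.1 = 6455 s = 1.793 h.
Half-life 0.392 d → k = ln 2 / 0.392 = 1.768 d⁻¹.
After decay, C = 87.44 × e^(−kt) = 87.44 × 0.8763 = 76.62 µg/L.

76.6 µg/L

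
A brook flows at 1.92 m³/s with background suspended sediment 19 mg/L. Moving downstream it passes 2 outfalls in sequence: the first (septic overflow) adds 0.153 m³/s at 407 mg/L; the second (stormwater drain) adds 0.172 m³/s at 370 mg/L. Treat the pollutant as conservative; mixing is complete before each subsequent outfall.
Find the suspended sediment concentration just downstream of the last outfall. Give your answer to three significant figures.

Below outfall 1: Q → 2.073 m³/s, C = (1.920·19.00 + 0.1530·407.0)/2.073 = 47.64 mg/L.
Below outfall 2: Q → 2.245 m³/s, C = (2.073·47.64 + 0.1720·370.0)/2.245 = 72.33 mg/L.

72.3 mg/L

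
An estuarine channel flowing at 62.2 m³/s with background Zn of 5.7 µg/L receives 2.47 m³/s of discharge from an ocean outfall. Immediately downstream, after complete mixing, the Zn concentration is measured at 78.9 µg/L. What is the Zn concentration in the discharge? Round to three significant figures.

1920 µg/L

Mass balance: 62.20·5.700 + 2.470·Cₑ = 64.67·78.90
→ Cₑ = (64.67·78.90 − 62.20·5.700) / 2.470 = 1922 µg/L.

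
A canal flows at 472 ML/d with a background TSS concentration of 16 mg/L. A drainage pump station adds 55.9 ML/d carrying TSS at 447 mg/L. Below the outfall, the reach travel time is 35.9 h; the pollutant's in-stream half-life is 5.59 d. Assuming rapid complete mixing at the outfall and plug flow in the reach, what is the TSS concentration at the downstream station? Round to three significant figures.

After mixing, C = (472.0·16.00 + 55.90·447.0) / 527.9 = 32540/527.9 = 61.64 mg/L.
Half-life 5.59 d → k = ln 2 / 5.59 = 0.1240 d⁻¹.
First-order decay: C = 61.64·exp(−k·t) = 61.64·0.8307 = 51.20 mg/L.

51.2 mg/L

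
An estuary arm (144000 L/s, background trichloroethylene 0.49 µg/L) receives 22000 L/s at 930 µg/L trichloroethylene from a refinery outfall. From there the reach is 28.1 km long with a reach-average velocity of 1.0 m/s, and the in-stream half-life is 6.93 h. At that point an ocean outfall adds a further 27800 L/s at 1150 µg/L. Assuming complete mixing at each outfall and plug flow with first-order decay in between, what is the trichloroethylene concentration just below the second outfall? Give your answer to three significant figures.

213 µg/L

Flow-weighted average: C = (144000·0.4900 + 22000·930.0) / 166000 = 20530000/166000 = 123.7 µg/L; combined flow 166000 L/s.
Travel time t = 28.1·1000 / 1.0 = 28100 s = 7.806 h.
Half-life 6.93 h → k = ln 2 / 6.93 = 0.1000 h⁻¹ = 2.401 d⁻¹.
First-order decay: C = 123.7·exp(−k·t) = 123.7·0.4581 = 56.65 µg/L.
Second outfall: C = (166000·56.65 + 27800·1150)/193800 = 213.5 µg/L.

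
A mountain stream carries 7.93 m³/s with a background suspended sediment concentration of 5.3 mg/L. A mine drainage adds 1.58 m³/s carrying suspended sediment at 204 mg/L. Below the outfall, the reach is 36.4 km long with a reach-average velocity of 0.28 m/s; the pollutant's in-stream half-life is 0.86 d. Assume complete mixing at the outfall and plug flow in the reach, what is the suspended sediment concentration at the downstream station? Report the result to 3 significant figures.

Mass balance: C = (7.930·5.300 + 1.580·204.0) / 9.510 = 364.3/9.510 = 38.31 mg/L.
Travel time t = 36.4·1000 / 0.28 = 130000 s = 36.11 h.
Half-life 0.86 d → k = ln 2 / 0.86 = 0.8060 d⁻¹.
Decay over the reach: 38.31·exp(−kt) = 38.31·0.2974 = 11.39 mg/L.

11.4 mg/L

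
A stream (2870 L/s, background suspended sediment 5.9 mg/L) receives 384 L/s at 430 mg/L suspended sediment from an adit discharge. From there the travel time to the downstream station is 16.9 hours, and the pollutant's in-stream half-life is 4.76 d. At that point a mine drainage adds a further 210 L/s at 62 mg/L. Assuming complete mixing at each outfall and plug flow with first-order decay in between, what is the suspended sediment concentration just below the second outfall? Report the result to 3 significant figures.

Conservation of mass: C = (2870·5.900 + 384.0·430.0) / 3254 = 182100/3254 = 55.95 mg/L; combined flow 3254 L/s.
Half-life 4.76 d → k = ln 2 / 4.76 = 0.1456 d⁻¹.
First-order decay: C = 55.95·exp(−k·t) = 55.95·0.9025 = 50.49 mg/L.
At the second outfall, C = (3254·50.49 + 210.0·62.00) / (3254 + 210.0) = 51.19 mg/L.

51.2 mg/L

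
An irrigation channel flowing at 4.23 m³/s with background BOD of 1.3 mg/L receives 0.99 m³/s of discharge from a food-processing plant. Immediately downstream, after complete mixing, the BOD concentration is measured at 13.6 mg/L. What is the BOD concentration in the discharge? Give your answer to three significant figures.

66.2 mg/L

Mass balance: 4.230·1.300 + 0.9900·Cₑ = 5.220·13.60
→ Cₑ = (5.220·13.60 − 4.230·1.300) / 0.9900 = 66.15 mg/L.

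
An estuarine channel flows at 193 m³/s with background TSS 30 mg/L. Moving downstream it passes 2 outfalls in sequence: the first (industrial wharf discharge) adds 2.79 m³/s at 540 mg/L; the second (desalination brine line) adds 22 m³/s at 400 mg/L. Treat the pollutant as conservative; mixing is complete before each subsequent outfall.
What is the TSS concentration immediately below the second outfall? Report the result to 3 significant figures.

Below outfall 1: Q → 195.8 m³/s, C = (193.0·30.00 + 2.790·540.0)/195.8 = 37.27 mg/L.
Below outfall 2: Q → 217.8 m³/s, C = (195.8·37.27 + 22.00·400.0)/217.8 = 73.91 mg/L.

73.9 mg/L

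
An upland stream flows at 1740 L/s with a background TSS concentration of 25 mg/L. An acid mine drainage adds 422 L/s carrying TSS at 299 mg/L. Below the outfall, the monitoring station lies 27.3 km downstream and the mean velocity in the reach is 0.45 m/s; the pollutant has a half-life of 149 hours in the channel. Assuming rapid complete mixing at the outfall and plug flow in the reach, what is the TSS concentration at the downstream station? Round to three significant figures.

Mass balance: C = (1740·25.00 + 422.0·299.0) / 2162 = 169700/2162 = 78.48 mg/L.
Travel time t = 27.3·1000 / 0.45 = 60670 s = 16.85 h.
Half-life 149 h → k = ln 2 / 149 = 0.004652 h⁻¹ = 0.1116 d⁻¹.
Decay over the reach: 78.48·exp(−kt) = 78.48·0.9246 = 72.56 mg/L.

72.6 mg/L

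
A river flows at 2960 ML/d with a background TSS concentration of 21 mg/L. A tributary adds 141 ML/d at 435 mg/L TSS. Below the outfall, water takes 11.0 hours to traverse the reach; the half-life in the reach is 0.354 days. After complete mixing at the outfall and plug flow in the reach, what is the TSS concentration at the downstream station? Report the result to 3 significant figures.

Conservation of mass: C = (2960·21.00 + 141.0·435.0) / 3101 = 123500/3101 = 39.82 mg/L.
Half-life 0.354 d → k = ln 2 / 0.354 = 1.958 d⁻¹.
Decay over the reach: 39.82·exp(−kt) = 39.82·0.4076 = 16.23 mg/L.

16.2 mg/L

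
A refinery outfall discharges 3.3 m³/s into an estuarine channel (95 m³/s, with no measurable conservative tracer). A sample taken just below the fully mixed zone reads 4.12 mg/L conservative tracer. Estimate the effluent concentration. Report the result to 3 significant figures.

123 mg/L

Mass balance: 95.00·0 + 3.300·Cₑ = 98.30·4.120
→ Cₑ = (98.30·4.120 − 95.00·0) / 3.300 = 122.7 mg/L.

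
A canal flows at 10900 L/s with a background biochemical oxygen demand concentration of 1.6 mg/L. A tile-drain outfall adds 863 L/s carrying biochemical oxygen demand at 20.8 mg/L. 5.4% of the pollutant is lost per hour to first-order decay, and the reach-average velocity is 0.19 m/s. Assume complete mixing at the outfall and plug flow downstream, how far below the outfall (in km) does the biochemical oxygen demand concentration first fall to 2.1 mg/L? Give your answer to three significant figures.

4.43 km

Mixed concentration C = ΣQC/ΣQ = (10900·1.600 + 863.0·20.80) / 11760 = 35390/11760 = 3.009 mg/L.
5.4%/h lost → k = −ln(1 − 0.054) = 0.05551 h⁻¹.
Set 3.009·exp(−k·t) = 2.1 → t = ln(3.009/2.1)/k = 23320 s = 6.477 h.
Distance = v·t = 0.19·23320 = 4430 m = 4.430 km.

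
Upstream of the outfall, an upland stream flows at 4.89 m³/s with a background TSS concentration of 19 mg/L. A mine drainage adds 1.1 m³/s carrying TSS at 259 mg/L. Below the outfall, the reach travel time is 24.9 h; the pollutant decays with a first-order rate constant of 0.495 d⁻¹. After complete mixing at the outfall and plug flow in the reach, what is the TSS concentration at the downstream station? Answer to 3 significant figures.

37.7 mg/L

Mass balance: C = (4.890·19.00 + 1.100·259.0) / 5.990 = 377.8/5.990 = 63.07 mg/L.
Decay over the reach: 63.07·exp(−kt) = 63.07·0.5984 = 37.74 mg/L.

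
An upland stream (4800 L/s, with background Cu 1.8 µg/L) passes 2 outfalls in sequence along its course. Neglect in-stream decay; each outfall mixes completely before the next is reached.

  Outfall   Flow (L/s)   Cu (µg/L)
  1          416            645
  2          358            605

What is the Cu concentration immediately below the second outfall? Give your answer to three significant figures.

Below outfall 1: Q → 5216 L/s, C = (4800·1.800 + 416.0·645.0)/5216 = 53.10 µg/L.
Below outfall 2: Q → 5574 L/s, C = (5216·53.10 + 358.0·605.0)/5574 = 88.55 µg/L.

88.5 µg/L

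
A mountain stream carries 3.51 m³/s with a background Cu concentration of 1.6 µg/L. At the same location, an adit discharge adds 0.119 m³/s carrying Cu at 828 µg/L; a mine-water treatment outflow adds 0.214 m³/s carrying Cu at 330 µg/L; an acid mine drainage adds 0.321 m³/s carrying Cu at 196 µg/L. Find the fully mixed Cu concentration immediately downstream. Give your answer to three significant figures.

Flow-weighted average: C = (3.510·1.600 + 0.1190·828.0 + 0.2140·330.0 + 0.3210·196.0) / 4.164 = 237.7/4.164 = 57.08 µg/L.

57.1 µg/L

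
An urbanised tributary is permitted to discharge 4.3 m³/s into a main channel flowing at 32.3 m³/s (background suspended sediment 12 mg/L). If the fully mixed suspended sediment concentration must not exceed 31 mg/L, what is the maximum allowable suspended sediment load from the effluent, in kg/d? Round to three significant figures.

64500 kg/d

Mass balance at the limit: 32.30·12.00 + 4.300·Cₑ = 36.60·31 → Cₑ = 173.7 mg/L.
Load = 4.300 m³/s × 173.7 g/m³ × 86 400 s/d = 64540 kg/d.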